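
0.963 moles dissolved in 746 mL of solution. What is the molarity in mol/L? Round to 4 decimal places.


Convert volume to liters: V_L = V_mL / 1000.
V_L = 746 / 1000 = 0.746 L
M = n / V_L = 0.963 / 0.746
M = 1.29088472 mol/L, rounded to 4 dp:

1.2909 mol/L


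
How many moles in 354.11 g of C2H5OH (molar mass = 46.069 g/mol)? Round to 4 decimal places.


n = mass / M
n = 354.11 / 46.069
n = 7.68651371 mol, rounded to 4 dp:

7.6865 mol


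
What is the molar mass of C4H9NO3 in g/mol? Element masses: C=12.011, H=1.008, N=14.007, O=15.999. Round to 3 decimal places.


M = sum(count * atomic_mass) over atoms.
M = 4*12.011 + 9*1.008 + 1*14.007 + 3*15.999
M = 48.044 + 9.072 + 14.007 + 47.997
M = 119.12 g/mol, rounded to 3 dp:

119.120 g/mol


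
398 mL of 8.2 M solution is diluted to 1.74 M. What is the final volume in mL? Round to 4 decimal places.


Dilution: M1*V1 = M2*V2, solve for V2.
V2 = M1*V1 / M2
V2 = 8.2 * 398 / 1.74
V2 = 3263.6 / 1.74
V2 = 1875.63218391 mL, rounded to 4 dp:

1875.6322 mL


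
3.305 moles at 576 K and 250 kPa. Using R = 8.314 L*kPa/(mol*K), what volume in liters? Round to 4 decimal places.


PV = nRT, solve for V = nRT / P.
nRT = 3.305 * 8.314 * 576 = 15827.1955
V = 15827.1955 / 250
V = 63.308782 L, rounded to 4 dp:

63.3088 L


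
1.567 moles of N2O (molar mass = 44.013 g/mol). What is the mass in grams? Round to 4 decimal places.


mass = n * M
mass = 1.567 * 44.013
mass = 68.968371 g, rounded to 4 dp:

68.9684 g


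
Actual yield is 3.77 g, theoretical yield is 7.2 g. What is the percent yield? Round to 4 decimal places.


% yield = 100 * actual / theoretical
% yield = 100 * 3.77 / 7.2
% yield = 52.36111111 %, rounded to 4 dp:

52.3611 %


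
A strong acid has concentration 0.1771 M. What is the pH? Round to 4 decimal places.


A strong acid dissociates completely, so [H+] equals the given concentration.
pH = -log10([H+]) = -log10(0.1771)
pH = 0.75178144, rounded to 4 dp:

0.7518


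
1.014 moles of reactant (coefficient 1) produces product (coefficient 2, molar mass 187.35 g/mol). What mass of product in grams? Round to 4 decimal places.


Use the coefficient ratio to convert reactant moles to product moles, then multiply by the product's molar mass.
moles_P = moles_R * (coeff_P / coeff_R) = 1.014 * (2/1) = 2.028
mass_P = moles_P * M_P = 2.028 * 187.35
mass_P = 379.9458 g, rounded to 4 dp:

379.9458 g


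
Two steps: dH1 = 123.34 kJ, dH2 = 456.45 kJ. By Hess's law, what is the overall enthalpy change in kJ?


Hess's law: enthalpy is a state function, so add the step enthalpies.
dH_total = dH1 + dH2 = 123.34 + (456.45)
dH_total = 579.79 kJ:

579.79 kJ


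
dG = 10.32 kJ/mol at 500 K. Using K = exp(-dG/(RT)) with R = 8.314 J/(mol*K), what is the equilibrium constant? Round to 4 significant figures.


dG is in kJ/mol; multiply by 1000 to match R in J/(mol*K).
RT = 8.314 * 500 = 4157.0 J/mol
exponent = -dG*1000 / (RT) = -(10.32*1000) / 4157.0 = -2.48255954
K = exp(-2.48255954)
K = 0.083529156, rounded to 4 significant figures:

0.08353


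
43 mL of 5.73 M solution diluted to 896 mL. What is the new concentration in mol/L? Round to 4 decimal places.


Dilution: M1*V1 = M2*V2, solve for M2.
M2 = M1*V1 / V2
M2 = 5.73 * 43 / 896
M2 = 246.39 / 896
M2 = 0.27498884 mol/L, rounded to 4 dp:

0.2750 mol/L


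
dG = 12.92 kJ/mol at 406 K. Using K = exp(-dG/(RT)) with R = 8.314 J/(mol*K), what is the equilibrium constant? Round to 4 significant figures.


dG is in kJ/mol; multiply by 1000 to match R in J/(mol*K).
RT = 8.314 * 406 = 3375.484 J/mol
exponent = -dG*1000 / (RT) = -(12.92*1000) / 3375.484 = -3.82759924
K = exp(-3.82759924)
K = 0.021761798, rounded to 4 significant figures:

0.02176


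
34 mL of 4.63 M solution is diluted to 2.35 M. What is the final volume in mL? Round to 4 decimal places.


Dilution: M1*V1 = M2*V2, solve for V2.
V2 = M1*V1 / M2
V2 = 4.63 * 34 / 2.35
V2 = 157.42 / 2.35
V2 = 66.98723404 mL, rounded to 4 dp:

66.9872 mL


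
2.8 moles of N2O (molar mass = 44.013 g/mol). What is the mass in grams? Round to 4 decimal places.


mass = n * M
mass = 2.8 * 44.013
mass = 123.2364 g, rounded to 4 dp:

123.2364 g


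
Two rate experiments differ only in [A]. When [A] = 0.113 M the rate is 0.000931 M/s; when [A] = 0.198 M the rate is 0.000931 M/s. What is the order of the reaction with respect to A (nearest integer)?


Rate is proportional to [A]^n, so rate2/rate1 = ([A]2/[A]1)^n. Take logs to solve for n.
rate2/rate1 = 0.000931 / 0.000931 = 1.0
[A]2/[A]1 = 0.198 / 0.113 = 1.7522
n = ln(1.0) / ln(1.7522) = 0.0
Nearest integer order:

0


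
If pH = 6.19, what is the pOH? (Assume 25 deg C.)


At 25 deg C, pH + pOH = 14.
pOH = 14 - pH = 14 - 6.19
pOH = 7.81:

7.81


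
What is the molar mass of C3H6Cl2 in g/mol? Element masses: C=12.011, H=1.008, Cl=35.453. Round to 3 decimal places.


M = sum(count * atomic_mass) over atoms.
M = 3*12.011 + 6*1.008 + 2*35.453
M = 36.033 + 6.048 + 70.906
M = 112.987 g/mol, rounded to 3 dp:

112.987 g/mol


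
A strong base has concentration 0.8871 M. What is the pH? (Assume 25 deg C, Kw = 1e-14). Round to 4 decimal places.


A strong base dissociates completely, so [OH-] equals the given concentration.
pOH = -log10([OH-]) = -log10(0.8871) = 0.052027
pH = 14 - pOH = 14 - 0.052027
pH = 13.947973, rounded to 4 dp:

13.9480


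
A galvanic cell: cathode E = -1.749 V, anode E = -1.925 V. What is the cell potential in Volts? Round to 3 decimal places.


Standard cell potential: E_cell = E_cathode - E_anode.
E_cell = -1.749 - (-1.925)
E_cell = 0.176 V, rounded to 3 dp:

0.176 V


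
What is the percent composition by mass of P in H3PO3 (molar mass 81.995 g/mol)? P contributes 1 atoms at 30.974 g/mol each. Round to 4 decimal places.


pct = 100 * (n_elem * M_elem) / M_total
mass_contribution = 1 * 30.974 = 30.974 g/mol
pct = 100 * 30.974 / 81.995
pct = 37.77547411 %, rounded to 4 dp:

37.7755 %


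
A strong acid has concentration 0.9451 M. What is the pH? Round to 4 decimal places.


A strong acid dissociates completely, so [H+] equals the given concentration.
pH = -log10([H+]) = -log10(0.9451)
pH = 0.02452224, rounded to 4 dp:

0.0245


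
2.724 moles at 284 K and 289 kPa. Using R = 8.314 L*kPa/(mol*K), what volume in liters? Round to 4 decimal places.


PV = nRT, solve for V = nRT / P.
nRT = 2.724 * 8.314 * 284 = 6431.8434
V = 6431.8434 / 289
V = 22.25551349 L, rounded to 4 dp:

22.2555 L


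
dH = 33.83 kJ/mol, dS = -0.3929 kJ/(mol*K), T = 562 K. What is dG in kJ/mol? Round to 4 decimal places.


Gibbs: dG = dH - T*dS (consistent units, dS already in kJ/(mol*K)).
T*dS = 562 * -0.3929 = -220.8098
dG = 33.83 - (-220.8098)
dG = 254.6398 kJ/mol, rounded to 4 dp:

254.6398 kJ/mol


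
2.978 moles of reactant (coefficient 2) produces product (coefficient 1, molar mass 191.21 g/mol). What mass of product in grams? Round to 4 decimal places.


Use the coefficient ratio to convert reactant moles to product moles, then multiply by the product's molar mass.
moles_P = moles_R * (coeff_P / coeff_R) = 2.978 * (1/2) = 1.489
mass_P = moles_P * M_P = 1.489 * 191.21
mass_P = 284.71169 g, rounded to 4 dp:

284.7117 g


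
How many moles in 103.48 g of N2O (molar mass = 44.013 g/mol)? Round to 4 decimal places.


n = mass / M
n = 103.48 / 44.013
n = 2.35112353 mol, rounded to 4 dp:

2.3511 mol


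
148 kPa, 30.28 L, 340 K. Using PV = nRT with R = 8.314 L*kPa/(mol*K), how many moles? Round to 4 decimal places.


PV = nRT, solve for n = PV / (RT).
PV = 148 * 30.28 = 4481.44
RT = 8.314 * 340 = 2826.76
n = 4481.44 / 2826.76
n = 1.58536275 mol, rounded to 4 dp:

1.5854 mol


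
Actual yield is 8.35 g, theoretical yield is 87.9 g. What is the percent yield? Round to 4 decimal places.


% yield = 100 * actual / theoretical
% yield = 100 * 8.35 / 87.9
% yield = 9.49943117 %, rounded to 4 dp:

9.4994 %


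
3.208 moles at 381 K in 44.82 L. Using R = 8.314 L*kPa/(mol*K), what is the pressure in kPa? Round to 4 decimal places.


PV = nRT, solve for P = nRT / V.
nRT = 3.208 * 8.314 * 381 = 10161.7699
P = 10161.7699 / 44.82
P = 226.72400491 kPa, rounded to 4 dp:

226.7240 kPa


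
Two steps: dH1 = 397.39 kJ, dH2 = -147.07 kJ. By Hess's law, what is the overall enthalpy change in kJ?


Hess's law: enthalpy is a state function, so add the step enthalpies.
dH_total = dH1 + dH2 = 397.39 + (-147.07)
dH_total = 250.32 kJ:

250.32 kJ


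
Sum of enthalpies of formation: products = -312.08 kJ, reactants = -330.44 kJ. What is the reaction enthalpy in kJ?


dH_rxn = sum(dH_f products) - sum(dH_f reactants)
dH_rxn = -312.08 - (-330.44)
dH_rxn = 18.36 kJ:

18.36 kJ


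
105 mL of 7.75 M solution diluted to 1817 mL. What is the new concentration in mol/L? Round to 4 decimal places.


Dilution: M1*V1 = M2*V2, solve for M2.
M2 = M1*V1 / V2
M2 = 7.75 * 105 / 1817
M2 = 813.75 / 1817
M2 = 0.4478536 mol/L, rounded to 4 dp:

0.4479 mol/L


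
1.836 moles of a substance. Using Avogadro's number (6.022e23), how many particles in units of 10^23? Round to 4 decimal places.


N = n * NA, then divide by 1e23 for the requested units.
N / 1e23 = n * 6.022
N / 1e23 = 1.836 * 6.022
N / 1e23 = 11.056392, rounded to 4 dp:

11.0564


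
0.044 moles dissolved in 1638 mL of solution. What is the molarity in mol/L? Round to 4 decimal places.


Convert volume to liters: V_L = V_mL / 1000.
V_L = 1638 / 1000 = 1.638 L
M = n / V_L = 0.044 / 1.638
M = 0.02686203 mol/L, rounded to 4 dp:

0.0269 mol/L


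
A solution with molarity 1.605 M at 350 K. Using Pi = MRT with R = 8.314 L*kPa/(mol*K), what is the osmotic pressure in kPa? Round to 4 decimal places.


Osmotic pressure (van't Hoff): Pi = M*R*T.
RT = 8.314 * 350 = 2909.9
Pi = 1.605 * 2909.9
Pi = 4670.3895 kPa, rounded to 4 dp:

4670.3895 kPa


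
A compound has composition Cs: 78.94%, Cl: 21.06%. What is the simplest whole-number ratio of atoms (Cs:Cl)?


Assume 100 g of compound, divide each mass% by atomic mass to get moles, then normalize by the smallest to get a raw atom ratio.
Moles per 100 g: Cs: 78.94/132.905 = 0.594, Cl: 21.06/35.453 = 0.594
Raw ratio (divide by min = 0.594): Cs: 1.0, Cl: 1.0
Multiply by 1 to clear fractions: Cs: 1.0 ~= 1, Cl: 1.0 ~= 1
Reduce by GCD to get the simplest whole-number ratio:

1:1


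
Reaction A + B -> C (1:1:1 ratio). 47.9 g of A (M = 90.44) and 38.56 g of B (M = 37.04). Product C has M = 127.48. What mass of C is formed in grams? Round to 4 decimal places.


Find moles of each reactant; the smaller value is the limiting reagent in a 1:1:1 reaction, so moles_C equals moles of the limiter.
n_A = mass_A / M_A = 47.9 / 90.44 = 0.529633 mol
n_B = mass_B / M_B = 38.56 / 37.04 = 1.041037 mol
Limiting reagent: A (smaller), n_limiting = 0.529633 mol
mass_C = n_limiting * M_C = 0.529633 * 127.48
mass_C = 67.51761484 g, rounded to 4 dp:

67.5176 g


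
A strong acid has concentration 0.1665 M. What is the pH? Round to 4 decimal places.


A strong acid dissociates completely, so [H+] equals the given concentration.
pH = -log10([H+]) = -log10(0.1665)
pH = 0.77858576, rounded to 4 dp:

0.7786


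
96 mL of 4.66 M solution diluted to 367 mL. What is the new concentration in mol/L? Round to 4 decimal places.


Dilution: M1*V1 = M2*V2, solve for M2.
M2 = M1*V1 / V2
M2 = 4.66 * 96 / 367
M2 = 447.36 / 367
M2 = 1.21896458 mol/L, rounded to 4 dp:

1.2190 mol/L


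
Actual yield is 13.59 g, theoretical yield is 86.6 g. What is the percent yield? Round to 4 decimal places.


% yield = 100 * actual / theoretical
% yield = 100 * 13.59 / 86.6
% yield = 15.69284065 %, rounded to 4 dp:

15.6928 %


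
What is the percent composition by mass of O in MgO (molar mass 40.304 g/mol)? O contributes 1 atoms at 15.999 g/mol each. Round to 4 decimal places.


pct = 100 * (n_elem * M_elem) / M_total
mass_contribution = 1 * 15.999 = 15.999 g/mol
pct = 100 * 15.999 / 40.304
pct = 39.69581183 %, rounded to 4 dp:

39.6958 %


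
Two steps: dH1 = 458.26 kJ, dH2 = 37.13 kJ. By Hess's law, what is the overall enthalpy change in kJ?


Hess's law: enthalpy is a state function, so add the step enthalpies.
dH_total = dH1 + dH2 = 458.26 + (37.13)
dH_total = 495.39 kJ:

495.39 kJ


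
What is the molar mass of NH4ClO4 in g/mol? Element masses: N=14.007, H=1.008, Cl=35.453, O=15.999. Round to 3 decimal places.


M = sum(count * atomic_mass) over atoms.
M = 1*14.007 + 4*1.008 + 1*35.453 + 4*15.999
M = 14.007 + 4.032 + 35.453 + 63.996
M = 117.488 g/mol, rounded to 3 dp:

117.488 g/mol


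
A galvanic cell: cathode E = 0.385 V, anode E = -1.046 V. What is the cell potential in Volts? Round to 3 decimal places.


Standard cell potential: E_cell = E_cathode - E_anode.
E_cell = 0.385 - (-1.046)
E_cell = 1.431 V, rounded to 3 dp:

1.431 V


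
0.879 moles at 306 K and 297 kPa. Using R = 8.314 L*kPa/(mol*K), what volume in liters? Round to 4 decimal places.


PV = nRT, solve for V = nRT / P.
nRT = 0.879 * 8.314 * 306 = 2236.2498
V = 2236.2498 / 297
V = 7.52946061 L, rounded to 4 dp:

7.5295 L


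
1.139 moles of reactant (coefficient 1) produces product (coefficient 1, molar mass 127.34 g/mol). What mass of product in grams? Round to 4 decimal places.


Use the coefficient ratio to convert reactant moles to product moles, then multiply by the product's molar mass.
moles_P = moles_R * (coeff_P / coeff_R) = 1.139 * (1/1) = 1.139
mass_P = moles_P * M_P = 1.139 * 127.34
mass_P = 145.04026 g, rounded to 4 dp:

145.0403 g


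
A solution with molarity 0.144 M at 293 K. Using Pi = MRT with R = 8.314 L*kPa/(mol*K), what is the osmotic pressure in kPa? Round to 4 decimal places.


Osmotic pressure (van't Hoff): Pi = M*R*T.
RT = 8.314 * 293 = 2436.002
Pi = 0.144 * 2436.002
Pi = 350.784288 kPa, rounded to 4 dp:

350.7843 kPa


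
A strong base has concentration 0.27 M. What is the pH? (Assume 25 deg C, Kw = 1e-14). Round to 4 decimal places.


A strong base dissociates completely, so [OH-] equals the given concentration.
pOH = -log10([OH-]) = -log10(0.27) = 0.568636
pH = 14 - pOH = 14 - 0.568636
pH = 13.431364, rounded to 4 dp:

13.4314


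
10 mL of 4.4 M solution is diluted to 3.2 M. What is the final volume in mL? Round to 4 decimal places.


Dilution: M1*V1 = M2*V2, solve for V2.
V2 = M1*V1 / M2
V2 = 4.4 * 10 / 3.2
V2 = 44.0 / 3.2
V2 = 13.75 mL, rounded to 4 dp:

13.7500 mL


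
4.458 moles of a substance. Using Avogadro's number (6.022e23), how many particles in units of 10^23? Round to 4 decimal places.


N = n * NA, then divide by 1e23 for the requested units.
N / 1e23 = n * 6.022
N / 1e23 = 4.458 * 6.022
N / 1e23 = 26.846076, rounded to 4 dp:

26.8461


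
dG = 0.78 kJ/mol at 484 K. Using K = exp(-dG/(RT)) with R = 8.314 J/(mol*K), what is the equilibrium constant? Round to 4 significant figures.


dG is in kJ/mol; multiply by 1000 to match R in J/(mol*K).
RT = 8.314 * 484 = 4023.976 J/mol
exponent = -dG*1000 / (RT) = -(0.78*1000) / 4023.976 = -0.19383813
K = exp(-0.19383813)
K = 0.82379124, rounded to 4 significant figures:

0.8238


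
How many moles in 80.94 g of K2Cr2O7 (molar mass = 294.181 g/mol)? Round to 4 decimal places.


n = mass / M
n = 80.94 / 294.181
n = 0.27513674 mol, rounded to 4 dp:

0.2751 mol


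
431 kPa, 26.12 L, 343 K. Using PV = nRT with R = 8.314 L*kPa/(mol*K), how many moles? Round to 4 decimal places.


PV = nRT, solve for n = PV / (RT).
PV = 431 * 26.12 = 11257.72
RT = 8.314 * 343 = 2851.702
n = 11257.72 / 2851.702
n = 3.94771964 mol, rounded to 4 dp:

3.9477 mol


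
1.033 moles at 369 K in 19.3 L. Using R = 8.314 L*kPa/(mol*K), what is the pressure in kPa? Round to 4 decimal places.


PV = nRT, solve for P = nRT / V.
nRT = 1.033 * 8.314 * 369 = 3169.1056
P = 3169.1056 / 19.3
P = 164.20236269 kPa, rounded to 4 dp:

164.2024 kPa


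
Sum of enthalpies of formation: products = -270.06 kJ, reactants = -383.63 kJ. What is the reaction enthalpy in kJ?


dH_rxn = sum(dH_f products) - sum(dH_f reactants)
dH_rxn = -270.06 - (-383.63)
dH_rxn = 113.57 kJ:

113.57 kJ


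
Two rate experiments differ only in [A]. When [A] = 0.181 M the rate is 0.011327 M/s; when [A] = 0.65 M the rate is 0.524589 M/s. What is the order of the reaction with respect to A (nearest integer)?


Rate is proportional to [A]^n, so rate2/rate1 = ([A]2/[A]1)^n. Take logs to solve for n.
rate2/rate1 = 0.524589 / 0.011327 = 46.3131
[A]2/[A]1 = 0.65 / 0.181 = 3.5912
n = ln(46.3131) / ln(3.5912) = 3.0
Nearest integer order:

3


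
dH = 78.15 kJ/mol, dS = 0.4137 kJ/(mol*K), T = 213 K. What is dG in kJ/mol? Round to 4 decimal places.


Gibbs: dG = dH - T*dS (consistent units, dS already in kJ/(mol*K)).
T*dS = 213 * 0.4137 = 88.1181
dG = 78.15 - (88.1181)
dG = -9.9681 kJ/mol, rounded to 4 dp:

-9.9681 kJ/mol


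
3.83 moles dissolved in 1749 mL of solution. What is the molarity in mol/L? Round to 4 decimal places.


Convert volume to liters: V_L = V_mL / 1000.
V_L = 1749 / 1000 = 1.749 L
M = n / V_L = 3.83 / 1.749
M = 2.18982276 mol/L, rounded to 4 dp:

2.1898 mol/L


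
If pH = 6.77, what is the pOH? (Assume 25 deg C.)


At 25 deg C, pH + pOH = 14.
pOH = 14 - pH = 14 - 6.77
pOH = 7.23:

7.23


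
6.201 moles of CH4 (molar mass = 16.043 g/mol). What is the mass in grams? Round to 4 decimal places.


mass = n * M
mass = 6.201 * 16.043
mass = 99.482643 g, rounded to 4 dp:

99.4826 g


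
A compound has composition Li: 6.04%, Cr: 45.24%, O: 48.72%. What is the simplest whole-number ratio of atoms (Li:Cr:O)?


Assume 100 g of compound, divide each mass% by atomic mass to get moles, then normalize by the smallest to get a raw atom ratio.
Moles per 100 g: Li: 6.04/6.941 = 0.8702, Cr: 45.24/51.996 = 0.8701, O: 48.72/15.999 = 3.0452
Raw ratio (divide by min = 0.8701): Li: 1.0, Cr: 1.0, O: 3.5
Multiply by 2 to clear fractions: Li: 2.0 ~= 2, Cr: 2.0 ~= 2, O: 7.0 ~= 7
Reduce by GCD to get the simplest whole-number ratio:

2:2:7


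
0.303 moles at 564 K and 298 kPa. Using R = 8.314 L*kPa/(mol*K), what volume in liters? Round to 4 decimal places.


PV = nRT, solve for V = nRT / P.
nRT = 0.303 * 8.314 * 564 = 1420.7961
V = 1420.7961 / 298
V = 4.76777215 L, rounded to 4 dp:

4.7678 L


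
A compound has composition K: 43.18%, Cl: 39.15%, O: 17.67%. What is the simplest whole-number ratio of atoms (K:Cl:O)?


Assume 100 g of compound, divide each mass% by atomic mass to get moles, then normalize by the smallest to get a raw atom ratio.
Moles per 100 g: K: 43.18/39.098 = 1.1044, Cl: 39.15/35.453 = 1.1043, O: 17.67/15.999 = 1.1044
Raw ratio (divide by min = 1.1043): K: 1.0, Cl: 1.0, O: 1.0
Multiply by 1 to clear fractions: K: 1.0 ~= 1, Cl: 1.0 ~= 1, O: 1.0 ~= 1
Reduce by GCD to get the simplest whole-number ratio:

1:1:1


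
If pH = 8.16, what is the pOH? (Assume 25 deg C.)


At 25 deg C, pH + pOH = 14.
pOH = 14 - pH = 14 - 8.16
pOH = 5.84:

5.84


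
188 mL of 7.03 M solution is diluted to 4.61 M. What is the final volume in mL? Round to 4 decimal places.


Dilution: M1*V1 = M2*V2, solve for V2.
V2 = M1*V1 / M2
V2 = 7.03 * 188 / 4.61
V2 = 1321.64 / 4.61
V2 = 286.68980477 mL, rounded to 4 dp:

286.6898 mL


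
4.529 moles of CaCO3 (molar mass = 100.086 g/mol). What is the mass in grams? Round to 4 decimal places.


mass = n * M
mass = 4.529 * 100.086
mass = 453.289494 g, rounded to 4 dp:

453.2895 g


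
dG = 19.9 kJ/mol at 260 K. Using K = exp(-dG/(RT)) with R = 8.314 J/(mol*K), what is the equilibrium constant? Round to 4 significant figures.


dG is in kJ/mol; multiply by 1000 to match R in J/(mol*K).
RT = 8.314 * 260 = 2161.64 J/mol
exponent = -dG*1000 / (RT) = -(19.9*1000) / 2161.64 = -9.20597324
K = exp(-9.20597324)
K = 0.00010043767, rounded to 4 significant figures:

0.0001004


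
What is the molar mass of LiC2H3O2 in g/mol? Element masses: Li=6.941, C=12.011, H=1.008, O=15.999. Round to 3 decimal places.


M = sum(count * atomic_mass) over atoms.
M = 1*6.941 + 2*12.011 + 3*1.008 + 2*15.999
M = 6.941 + 24.022 + 3.024 + 31.998
M = 65.985 g/mol, rounded to 3 dp:

65.985 g/mol


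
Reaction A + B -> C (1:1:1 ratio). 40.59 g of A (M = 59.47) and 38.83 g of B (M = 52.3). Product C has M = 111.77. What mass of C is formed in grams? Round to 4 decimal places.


Find moles of each reactant; the smaller value is the limiting reagent in a 1:1:1 reaction, so moles_C equals moles of the limiter.
n_A = mass_A / M_A = 40.59 / 59.47 = 0.682529 mol
n_B = mass_B / M_B = 38.83 / 52.3 = 0.742447 mol
Limiting reagent: A (smaller), n_limiting = 0.682529 mol
mass_C = n_limiting * M_C = 0.682529 * 111.77
mass_C = 76.28626633 g, rounded to 4 dp:

76.2863 g


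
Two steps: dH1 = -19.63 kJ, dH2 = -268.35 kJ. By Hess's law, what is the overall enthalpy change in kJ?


Hess's law: enthalpy is a state function, so add the step enthalpies.
dH_total = dH1 + dH2 = -19.63 + (-268.35)
dH_total = -287.98 kJ:

-287.98 kJ


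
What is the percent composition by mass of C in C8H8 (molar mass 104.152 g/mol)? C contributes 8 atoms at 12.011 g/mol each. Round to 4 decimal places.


pct = 100 * (n_elem * M_elem) / M_total
mass_contribution = 8 * 12.011 = 96.088 g/mol
pct = 100 * 96.088 / 104.152
pct = 92.25746985 %, rounded to 4 dp:

92.2575 %


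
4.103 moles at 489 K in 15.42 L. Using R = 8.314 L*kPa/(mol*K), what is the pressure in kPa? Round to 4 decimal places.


PV = nRT, solve for P = nRT / V.
nRT = 4.103 * 8.314 * 489 = 16680.9352
P = 16680.9352 / 15.42
P = 1081.77271077 kPa, rounded to 4 dp:

1081.7727 kPa


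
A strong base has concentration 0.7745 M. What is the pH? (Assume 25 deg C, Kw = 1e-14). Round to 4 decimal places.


A strong base dissociates completely, so [OH-] equals the given concentration.
pOH = -log10([OH-]) = -log10(0.7745) = 0.110979
pH = 14 - pOH = 14 - 0.110979
pH = 13.889021, rounded to 4 dp:

13.8890


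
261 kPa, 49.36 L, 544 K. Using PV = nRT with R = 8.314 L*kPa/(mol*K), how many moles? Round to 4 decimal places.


PV = nRT, solve for n = PV / (RT).
PV = 261 * 49.36 = 12882.96
RT = 8.314 * 544 = 4522.816
n = 12882.96 / 4522.816
n = 2.84843779 mol, rounded to 4 dp:

2.8484 mol


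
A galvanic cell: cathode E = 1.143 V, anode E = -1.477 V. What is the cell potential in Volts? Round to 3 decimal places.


Standard cell potential: E_cell = E_cathode - E_anode.
E_cell = 1.143 - (-1.477)
E_cell = 2.62 V, rounded to 3 dp:

2.620 V


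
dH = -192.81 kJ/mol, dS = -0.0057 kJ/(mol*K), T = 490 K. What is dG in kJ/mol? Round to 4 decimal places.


Gibbs: dG = dH - T*dS (consistent units, dS already in kJ/(mol*K)).
T*dS = 490 * -0.0057 = -2.793
dG = -192.81 - (-2.793)
dG = -190.017 kJ/mol, rounded to 4 dp:

-190.0170 kJ/mol


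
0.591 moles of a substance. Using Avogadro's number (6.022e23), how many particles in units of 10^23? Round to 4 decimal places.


N = n * NA, then divide by 1e23 for the requested units.
N / 1e23 = n * 6.022
N / 1e23 = 0.591 * 6.022
N / 1e23 = 3.559002, rounded to 4 dp:

3.5590


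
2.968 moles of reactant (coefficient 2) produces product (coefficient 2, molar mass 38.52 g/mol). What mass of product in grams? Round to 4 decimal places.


Use the coefficient ratio to convert reactant moles to product moles, then multiply by the product's molar mass.
moles_P = moles_R * (coeff_P / coeff_R) = 2.968 * (2/2) = 2.968
mass_P = moles_P * M_P = 2.968 * 38.52
mass_P = 114.32736 g, rounded to 4 dp:

114.3274 g


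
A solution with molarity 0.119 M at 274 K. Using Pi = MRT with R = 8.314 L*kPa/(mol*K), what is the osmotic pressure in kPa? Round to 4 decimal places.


Osmotic pressure (van't Hoff): Pi = M*R*T.
RT = 8.314 * 274 = 2278.036
Pi = 0.119 * 2278.036
Pi = 271.086284 kPa, rounded to 4 dp:

271.0863 kPa


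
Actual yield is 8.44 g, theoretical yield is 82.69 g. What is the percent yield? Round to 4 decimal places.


% yield = 100 * actual / theoretical
% yield = 100 * 8.44 / 82.69
% yield = 10.20679647 %, rounded to 4 dp:

10.2068 %


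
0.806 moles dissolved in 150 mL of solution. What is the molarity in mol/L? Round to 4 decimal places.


Convert volume to liters: V_L = V_mL / 1000.
V_L = 150 / 1000 = 0.15 L
M = n / V_L = 0.806 / 0.15
M = 5.37333333 mol/L, rounded to 4 dp:

5.3733 mol/L


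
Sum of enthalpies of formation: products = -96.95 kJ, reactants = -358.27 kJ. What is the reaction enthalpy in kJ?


dH_rxn = sum(dH_f products) - sum(dH_f reactants)
dH_rxn = -96.95 - (-358.27)
dH_rxn = 261.32 kJ:

261.32 kJ


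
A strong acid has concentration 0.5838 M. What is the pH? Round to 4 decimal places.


A strong acid dissociates completely, so [H+] equals the given concentration.
pH = -log10([H+]) = -log10(0.5838)
pH = 0.23373591, rounded to 4 dp:

0.2337


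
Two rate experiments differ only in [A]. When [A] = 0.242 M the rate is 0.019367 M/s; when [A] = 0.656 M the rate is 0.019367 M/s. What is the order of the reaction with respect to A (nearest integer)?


Rate is proportional to [A]^n, so rate2/rate1 = ([A]2/[A]1)^n. Take logs to solve for n.
rate2/rate1 = 0.019367 / 0.019367 = 1.0
[A]2/[A]1 = 0.656 / 0.242 = 2.7107
n = ln(1.0) / ln(2.7107) = 0.0
Nearest integer order:

0


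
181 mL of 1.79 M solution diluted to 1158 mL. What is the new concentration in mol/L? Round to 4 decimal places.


Dilution: M1*V1 = M2*V2, solve for M2.
M2 = M1*V1 / V2
M2 = 1.79 * 181 / 1158
M2 = 323.99 / 1158
M2 = 0.27978411 mol/L, rounded to 4 dp:

0.2798 mol/L


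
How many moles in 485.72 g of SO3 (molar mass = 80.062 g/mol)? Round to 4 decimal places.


n = mass / M
n = 485.72 / 80.062
n = 6.06679823 mol, rounded to 4 dp:

6.0668 mol


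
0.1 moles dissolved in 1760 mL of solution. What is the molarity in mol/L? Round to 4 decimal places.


Convert volume to liters: V_L = V_mL / 1000.
V_L = 1760 / 1000 = 1.76 L
M = n / V_L = 0.1 / 1.76
M = 0.05681818 mol/L, rounded to 4 dp:

0.0568 mol/L


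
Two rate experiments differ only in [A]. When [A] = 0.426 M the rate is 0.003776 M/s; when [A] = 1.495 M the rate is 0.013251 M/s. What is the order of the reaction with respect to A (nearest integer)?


Rate is proportional to [A]^n, so rate2/rate1 = ([A]2/[A]1)^n. Take logs to solve for n.
rate2/rate1 = 0.013251 / 0.003776 = 3.5093
[A]2/[A]1 = 1.495 / 0.426 = 3.5094
n = ln(3.5093) / ln(3.5094) = 1.0
Nearest integer order:

1


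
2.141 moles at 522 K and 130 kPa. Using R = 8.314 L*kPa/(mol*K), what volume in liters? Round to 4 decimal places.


PV = nRT, solve for V = nRT / P.
nRT = 2.141 * 8.314 * 522 = 9291.743
V = 9291.743 / 130
V = 71.47494615 L, rounded to 4 dp:

71.4749 L


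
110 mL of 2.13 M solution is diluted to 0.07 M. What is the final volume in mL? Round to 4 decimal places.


Dilution: M1*V1 = M2*V2, solve for V2.
V2 = M1*V1 / M2
V2 = 2.13 * 110 / 0.07
V2 = 234.3 / 0.07
V2 = 3347.14285714 mL, rounded to 4 dp:

3347.1429 mL


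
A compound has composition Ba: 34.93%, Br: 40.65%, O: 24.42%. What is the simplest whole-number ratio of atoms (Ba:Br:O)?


Assume 100 g of compound, divide each mass% by atomic mass to get moles, then normalize by the smallest to get a raw atom ratio.
Moles per 100 g: Ba: 34.93/137.327 = 0.2544, Br: 40.65/79.904 = 0.5087, O: 24.42/15.999 = 1.5263
Raw ratio (divide by min = 0.2544): Ba: 1.0, Br: 2.0, O: 6.001
Multiply by 1 to clear fractions: Ba: 1.0 ~= 1, Br: 2.0 ~= 2, O: 6.001 ~= 6
Reduce by GCD to get the simplest whole-number ratio:

1:2:6


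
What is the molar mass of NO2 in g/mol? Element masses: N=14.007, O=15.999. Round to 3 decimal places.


M = sum(count * atomic_mass) over atoms.
M = 1*14.007 + 2*15.999
M = 14.007 + 31.998
M = 46.005 g/mol, rounded to 3 dp:

46.005 g/mol


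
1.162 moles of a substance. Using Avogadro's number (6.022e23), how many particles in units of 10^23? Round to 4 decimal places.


N = n * NA, then divide by 1e23 for the requested units.
N / 1e23 = n * 6.022
N / 1e23 = 1.162 * 6.022
N / 1e23 = 6.997564, rounded to 4 dp:

6.9976


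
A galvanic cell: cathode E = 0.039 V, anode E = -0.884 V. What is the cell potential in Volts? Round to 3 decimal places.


Standard cell potential: E_cell = E_cathode - E_anode.
E_cell = 0.039 - (-0.884)
E_cell = 0.923 V, rounded to 3 dp:

0.923 V


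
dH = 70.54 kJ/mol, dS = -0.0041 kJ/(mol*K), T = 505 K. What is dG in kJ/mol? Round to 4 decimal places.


Gibbs: dG = dH - T*dS (consistent units, dS already in kJ/(mol*K)).
T*dS = 505 * -0.0041 = -2.0705
dG = 70.54 - (-2.0705)
dG = 72.6105 kJ/mol, rounded to 4 dp:

72.6105 kJ/mol


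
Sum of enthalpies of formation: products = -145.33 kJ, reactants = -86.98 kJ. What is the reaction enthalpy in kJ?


dH_rxn = sum(dH_f products) - sum(dH_f reactants)
dH_rxn = -145.33 - (-86.98)
dH_rxn = -58.35 kJ:

-58.35 kJ


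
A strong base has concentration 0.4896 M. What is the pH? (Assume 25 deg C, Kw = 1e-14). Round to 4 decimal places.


A strong base dissociates completely, so [OH-] equals the given concentration.
pOH = -log10([OH-]) = -log10(0.4896) = 0.310159
pH = 14 - pOH = 14 - 0.310159
pH = 13.689841, rounded to 4 dp:

13.6898


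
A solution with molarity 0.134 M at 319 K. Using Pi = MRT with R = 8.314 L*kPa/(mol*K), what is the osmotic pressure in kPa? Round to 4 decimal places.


Osmotic pressure (van't Hoff): Pi = M*R*T.
RT = 8.314 * 319 = 2652.166
Pi = 0.134 * 2652.166
Pi = 355.390244 kPa, rounded to 4 dp:

355.3902 kPa


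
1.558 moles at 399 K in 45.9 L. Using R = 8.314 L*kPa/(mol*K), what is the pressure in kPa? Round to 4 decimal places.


PV = nRT, solve for P = nRT / V.
nRT = 1.558 * 8.314 * 399 = 5168.3316
P = 5168.3316 / 45.9
P = 112.59981699 kPa, rounded to 4 dp:

112.5998 kPa


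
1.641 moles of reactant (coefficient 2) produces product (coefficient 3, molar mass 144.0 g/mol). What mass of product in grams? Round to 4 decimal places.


Use the coefficient ratio to convert reactant moles to product moles, then multiply by the product's molar mass.
moles_P = moles_R * (coeff_P / coeff_R) = 1.641 * (3/2) = 2.4615
mass_P = moles_P * M_P = 2.4615 * 144.0
mass_P = 354.456 g, rounded to 4 dp:

354.4560 g


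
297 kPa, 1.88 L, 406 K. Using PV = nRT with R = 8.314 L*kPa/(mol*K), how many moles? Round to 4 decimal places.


PV = nRT, solve for n = PV / (RT).
PV = 297 * 1.88 = 558.36
RT = 8.314 * 406 = 3375.484
n = 558.36 / 3375.484
n = 0.16541628 mol, rounded to 4 dp:

0.1654 mol


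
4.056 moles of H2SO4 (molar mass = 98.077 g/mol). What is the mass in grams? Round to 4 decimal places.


mass = n * M
mass = 4.056 * 98.077
mass = 397.800312 g, rounded to 4 dp:

397.8003 g


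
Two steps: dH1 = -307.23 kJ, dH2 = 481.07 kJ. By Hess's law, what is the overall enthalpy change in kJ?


Hess's law: enthalpy is a state function, so add the step enthalpies.
dH_total = dH1 + dH2 = -307.23 + (481.07)
dH_total = 173.84 kJ:

173.84 kJ


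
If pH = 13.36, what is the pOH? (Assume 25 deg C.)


At 25 deg C, pH + pOH = 14.
pOH = 14 - pH = 14 - 13.36
pOH = 0.64:

0.64


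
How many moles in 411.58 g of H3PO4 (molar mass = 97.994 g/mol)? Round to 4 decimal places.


n = mass / M
n = 411.58 / 97.994
n = 4.20005306 mol, rounded to 4 dp:

4.2001 mol


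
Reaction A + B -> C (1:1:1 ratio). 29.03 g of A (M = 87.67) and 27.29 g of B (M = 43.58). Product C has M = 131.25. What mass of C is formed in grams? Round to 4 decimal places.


Find moles of each reactant; the smaller value is the limiting reagent in a 1:1:1 reaction, so moles_C equals moles of the limiter.
n_A = mass_A / M_A = 29.03 / 87.67 = 0.331128 mol
n_B = mass_B / M_B = 27.29 / 43.58 = 0.626205 mol
Limiting reagent: A (smaller), n_limiting = 0.331128 mol
mass_C = n_limiting * M_C = 0.331128 * 131.25
mass_C = 43.46055 g, rounded to 4 dp:

43.4606 g


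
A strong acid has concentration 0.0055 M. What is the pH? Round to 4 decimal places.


A strong acid dissociates completely, so [H+] equals the given concentration.
pH = -log10([H+]) = -log10(0.0055)
pH = 2.25963731, rounded to 4 dp:

2.2596


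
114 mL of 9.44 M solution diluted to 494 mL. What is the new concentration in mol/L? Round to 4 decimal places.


Dilution: M1*V1 = M2*V2, solve for M2.
M2 = M1*V1 / V2
M2 = 9.44 * 114 / 494
M2 = 1076.16 / 494
M2 = 2.17846154 mol/L, rounded to 4 dp:

2.1785 mol/L


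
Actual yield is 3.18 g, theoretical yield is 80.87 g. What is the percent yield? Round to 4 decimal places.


% yield = 100 * actual / theoretical
% yield = 100 * 3.18 / 80.87
% yield = 3.93223692 %, rounded to 4 dp:

3.9322 %


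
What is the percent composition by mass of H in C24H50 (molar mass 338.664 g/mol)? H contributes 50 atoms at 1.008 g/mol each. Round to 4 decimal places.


pct = 100 * (n_elem * M_elem) / M_total
mass_contribution = 50 * 1.008 = 50.4 g/mol
pct = 100 * 50.4 / 338.664
pct = 14.88200694 %, rounded to 4 dp:

14.8820 %


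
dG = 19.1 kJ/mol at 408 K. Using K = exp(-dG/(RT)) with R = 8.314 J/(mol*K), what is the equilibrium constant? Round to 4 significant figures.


dG is in kJ/mol; multiply by 1000 to match R in J/(mol*K).
RT = 8.314 * 408 = 3392.112 J/mol
exponent = -dG*1000 / (RT) = -(19.1*1000) / 3392.112 = -5.63071031
K = exp(-5.63071031)
K = 0.0035860272, rounded to 4 significant figures:

0.003586


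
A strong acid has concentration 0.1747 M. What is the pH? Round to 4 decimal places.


A strong acid dissociates completely, so [H+] equals the given concentration.
pH = -log10([H+]) = -log10(0.1747)
pH = 0.7577071, rounded to 4 dp:

0.7577


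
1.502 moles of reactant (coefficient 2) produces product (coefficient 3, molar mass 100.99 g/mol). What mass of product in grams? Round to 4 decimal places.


Use the coefficient ratio to convert reactant moles to product moles, then multiply by the product's molar mass.
moles_P = moles_R * (coeff_P / coeff_R) = 1.502 * (3/2) = 2.253
mass_P = moles_P * M_P = 2.253 * 100.99
mass_P = 227.53047 g, rounded to 4 dp:

227.5305 g


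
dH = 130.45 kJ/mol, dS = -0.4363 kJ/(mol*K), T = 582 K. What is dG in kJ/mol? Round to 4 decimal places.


Gibbs: dG = dH - T*dS (consistent units, dS already in kJ/(mol*K)).
T*dS = 582 * -0.4363 = -253.9266
dG = 130.45 - (-253.9266)
dG = 384.3766 kJ/mol, rounded to 4 dp:

384.3766 kJ/mol


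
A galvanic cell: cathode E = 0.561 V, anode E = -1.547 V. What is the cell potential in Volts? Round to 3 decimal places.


Standard cell potential: E_cell = E_cathode - E_anode.
E_cell = 0.561 - (-1.547)
E_cell = 2.108 V, rounded to 3 dp:

2.108 V


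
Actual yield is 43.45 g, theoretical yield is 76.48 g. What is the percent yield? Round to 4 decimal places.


% yield = 100 * actual / theoretical
% yield = 100 * 43.45 / 76.48
% yield = 56.81223849 %, rounded to 4 dp:

56.8122 %


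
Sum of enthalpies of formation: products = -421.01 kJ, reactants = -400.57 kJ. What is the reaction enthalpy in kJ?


dH_rxn = sum(dH_f products) - sum(dH_f reactants)
dH_rxn = -421.01 - (-400.57)
dH_rxn = -20.44 kJ:

-20.44 kJ


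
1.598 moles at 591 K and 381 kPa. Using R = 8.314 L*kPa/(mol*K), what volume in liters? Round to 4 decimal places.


PV = nRT, solve for V = nRT / P.
nRT = 1.598 * 8.314 * 591 = 7851.8913
V = 7851.8913 / 381
V = 20.60863858 L, rounded to 4 dp:

20.6086 L


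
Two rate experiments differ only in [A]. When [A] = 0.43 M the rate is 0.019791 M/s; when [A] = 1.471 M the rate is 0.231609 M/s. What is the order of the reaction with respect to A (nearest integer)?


Rate is proportional to [A]^n, so rate2/rate1 = ([A]2/[A]1)^n. Take logs to solve for n.
rate2/rate1 = 0.231609 / 0.019791 = 11.7027
[A]2/[A]1 = 1.471 / 0.43 = 3.4209
n = ln(11.7027) / ln(3.4209) = 2.0
Nearest integer order:

2


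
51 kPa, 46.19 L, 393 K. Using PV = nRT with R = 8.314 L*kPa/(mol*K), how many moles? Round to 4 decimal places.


PV = nRT, solve for n = PV / (RT).
PV = 51 * 46.19 = 2355.69
RT = 8.314 * 393 = 3267.402
n = 2355.69 / 3267.402
n = 0.7209673 mol, rounded to 4 dp:

0.7210 mol


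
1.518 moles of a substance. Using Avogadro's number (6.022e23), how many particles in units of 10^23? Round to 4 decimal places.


N = n * NA, then divide by 1e23 for the requested units.
N / 1e23 = n * 6.022
N / 1e23 = 1.518 * 6.022
N / 1e23 = 9.141396, rounded to 4 dp:

9.1414


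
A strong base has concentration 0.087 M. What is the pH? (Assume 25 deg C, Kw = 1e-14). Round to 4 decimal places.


A strong base dissociates completely, so [OH-] equals the given concentration.
pOH = -log10([OH-]) = -log10(0.087) = 1.060481
pH = 14 - pOH = 14 - 1.060481
pH = 12.939519, rounded to 4 dp:

12.9395


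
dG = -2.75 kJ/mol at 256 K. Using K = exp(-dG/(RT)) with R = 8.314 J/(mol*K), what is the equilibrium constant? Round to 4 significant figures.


dG is in kJ/mol; multiply by 1000 to match R in J/(mol*K).
RT = 8.314 * 256 = 2128.384 J/mol
exponent = -dG*1000 / (RT) = -(-2.75*1000) / 2128.384 = 1.29206008
K = exp(1.29206008)
K = 3.6402781, rounded to 4 significant figures:

3.640


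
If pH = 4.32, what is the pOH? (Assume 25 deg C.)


At 25 deg C, pH + pOH = 14.
pOH = 14 - pH = 14 - 4.32
pOH = 9.68:

9.68


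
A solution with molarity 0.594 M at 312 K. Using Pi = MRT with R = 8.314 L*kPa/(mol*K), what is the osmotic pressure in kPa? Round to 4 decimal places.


Osmotic pressure (van't Hoff): Pi = M*R*T.
RT = 8.314 * 312 = 2593.968
Pi = 0.594 * 2593.968
Pi = 1540.816992 kPa, rounded to 4 dp:

1540.8170 kPa


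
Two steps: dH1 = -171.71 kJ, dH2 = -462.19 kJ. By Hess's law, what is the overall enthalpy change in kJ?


Hess's law: enthalpy is a state function, so add the step enthalpies.
dH_total = dH1 + dH2 = -171.71 + (-462.19)
dH_total = -633.9 kJ:

-633.90 kJ


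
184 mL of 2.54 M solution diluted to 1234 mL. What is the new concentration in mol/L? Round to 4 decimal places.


Dilution: M1*V1 = M2*V2, solve for M2.
M2 = M1*V1 / V2
M2 = 2.54 * 184 / 1234
M2 = 467.36 / 1234
M2 = 0.37873582 mol/L, rounded to 4 dp:

0.3787 mol/L


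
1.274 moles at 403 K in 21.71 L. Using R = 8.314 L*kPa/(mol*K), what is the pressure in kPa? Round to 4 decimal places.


PV = nRT, solve for P = nRT / V.
nRT = 1.274 * 8.314 * 403 = 4268.5905
P = 4268.5905 / 21.71
P = 196.61863197 kPa, rounded to 4 dp:

196.6186 kPa


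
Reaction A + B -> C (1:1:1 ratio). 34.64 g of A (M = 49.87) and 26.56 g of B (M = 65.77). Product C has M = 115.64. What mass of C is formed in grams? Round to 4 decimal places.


Find moles of each reactant; the smaller value is the limiting reagent in a 1:1:1 reaction, so moles_C equals moles of the limiter.
n_A = mass_A / M_A = 34.64 / 49.87 = 0.694606 mol
n_B = mass_B / M_B = 26.56 / 65.77 = 0.403832 mol
Limiting reagent: B (smaller), n_limiting = 0.403832 mol
mass_C = n_limiting * M_C = 0.403832 * 115.64
mass_C = 46.69913248 g, rounded to 4 dp:

46.6991 g


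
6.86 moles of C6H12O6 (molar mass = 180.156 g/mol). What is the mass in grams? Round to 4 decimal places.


mass = n * M
mass = 6.86 * 180.156
mass = 1235.87016 g, rounded to 4 dp:

1235.8702 g


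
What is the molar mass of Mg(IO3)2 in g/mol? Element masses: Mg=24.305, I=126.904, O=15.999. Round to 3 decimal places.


M = sum(count * atomic_mass) over atoms.
M = 1*24.305 + 2*126.904 + 6*15.999
M = 24.305 + 253.808 + 95.994
M = 374.107 g/mol, rounded to 3 dp:

374.107 g/mol


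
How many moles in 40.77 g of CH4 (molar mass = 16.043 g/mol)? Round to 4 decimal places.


n = mass / M
n = 40.77 / 16.043
n = 2.54129527 mol, rounded to 4 dp:

2.5413 mol


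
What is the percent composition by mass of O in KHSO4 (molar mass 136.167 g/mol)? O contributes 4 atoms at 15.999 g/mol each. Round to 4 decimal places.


pct = 100 * (n_elem * M_elem) / M_total
mass_contribution = 4 * 15.999 = 63.996 g/mol
pct = 100 * 63.996 / 136.167
pct = 46.99817136 %, rounded to 4 dp:

46.9982 %


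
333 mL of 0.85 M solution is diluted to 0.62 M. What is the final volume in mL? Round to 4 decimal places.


Dilution: M1*V1 = M2*V2, solve for V2.
V2 = M1*V1 / M2
V2 = 0.85 * 333 / 0.62
V2 = 283.05 / 0.62
V2 = 456.53225806 mL, rounded to 4 dp:

456.5323 mL
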